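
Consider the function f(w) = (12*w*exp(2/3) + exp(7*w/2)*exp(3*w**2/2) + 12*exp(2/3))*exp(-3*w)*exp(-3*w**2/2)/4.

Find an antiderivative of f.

A first test for any F(w): its w-derivative must equal f(w) identically.
Check: d/dw[exp(w/2)/2 - exp(-3*w**2/2 - 3*w + 2/3)] = (12*w + exp(-2/3)*exp(7*w/2)*exp(3*w**2/2) + 12)*exp(2/3)*exp(-3*w)*exp(-3*w**2/2)/4, which equals f(w).

An antiderivative is F(w) = exp(w/2)/2 - exp(-3*w**2/2 - 3*w + 2/3).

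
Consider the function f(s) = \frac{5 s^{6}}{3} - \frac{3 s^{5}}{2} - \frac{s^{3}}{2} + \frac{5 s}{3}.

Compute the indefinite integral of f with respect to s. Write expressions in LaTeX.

F(s) = \frac{s^{2} \left(40 s^{5} - 42 s^{4} - 21 s^{2} + 140\right)}{168} + C

The integrand splits into summands that can be handled one at a time.
Check: d/ds[\frac{s^{2} \left(40 s^{5} - 42 s^{4} - 21 s^{2} + 140\right)}{168}] = \frac{5 s^{6}}{3} - \frac{3 s^{5}}{2} - \frac{s^{3}}{2} + \frac{5 s}{3} = f(s).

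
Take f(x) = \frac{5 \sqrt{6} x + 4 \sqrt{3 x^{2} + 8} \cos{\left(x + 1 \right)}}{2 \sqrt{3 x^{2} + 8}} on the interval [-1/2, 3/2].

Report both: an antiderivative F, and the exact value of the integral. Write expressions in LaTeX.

Differentiate the proposed F(x) back; it has to land on f(x) exactly.
F(x) = 5 \sqrt{\frac{x^{2}}{2} + \frac{4}{3}} + 2 \sin{\left(x + 1 \right)} is an antiderivative of f.
Check: d/dx[5 \sqrt{\frac{x^{2}}{2} + \frac{4}{3}} + 2 \sin{\left(x + 1 \right)}] = \frac{5 \sqrt{6} x + 4 \sqrt{3 x^{2} + 8} \cos{\left(x + 1 \right)}}{2 \sqrt{3 x^{2} + 8}} = f(x).
F(3/2) = 2 \sin{\left(\frac{5}{2} \right)} + \frac{5 \sqrt{354}}{12}; F(-1/2) = 2 \sin{\left(\frac{1}{2} \right)} + \frac{5 \sqrt{210}}{12}.
Integral = F(3/2) - F(-1/2) = - \frac{5 \sqrt{210}}{12} - 2 \sin{\left(\frac{1}{2} \right)} + 2 \sin{\left(\frac{5}{2} \right)} + \frac{5 \sqrt{354}}{12}.

Antiderivative: F(x) = 5 \sqrt{\frac{x^{2}}{2} + \frac{4}{3}} + 2 \sin{\left(x + 1 \right)}; value = - \frac{5 \sqrt{210}}{12} - 2 \sin{\left(\frac{1}{2} \right)} + 2 \sin{\left(\frac{5}{2} \right)} + \frac{5 \sqrt{354}}{12}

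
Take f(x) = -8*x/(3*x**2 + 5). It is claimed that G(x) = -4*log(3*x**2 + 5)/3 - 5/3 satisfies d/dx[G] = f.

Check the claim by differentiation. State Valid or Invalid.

d/dx[G] = -8*x/(3*x**2 + 5)
This equals f(x) exactly, so the claim holds.

Valid: G'(x) = f(x).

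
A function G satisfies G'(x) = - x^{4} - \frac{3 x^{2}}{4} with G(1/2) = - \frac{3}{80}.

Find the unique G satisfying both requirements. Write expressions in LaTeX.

G(x) = - \frac{x^{5}}{5} - \frac{x^{3}}{4}

The integrand splits into summands that can be handled one at a time.
A general antiderivative is - \frac{x^{5}}{5} - \frac{x^{3}}{4} + C.
The condition gives C = - \frac{3}{80} - (- \frac{3}{80}) = 0.
So G(x) = - \frac{x^{5}}{5} - \frac{x^{3}}{4}.
Check: d/dx[- \frac{x^{5}}{5} - \frac{x^{3}}{4}] = - x^{4} - \frac{3 x^{2}}{4} = G'(x).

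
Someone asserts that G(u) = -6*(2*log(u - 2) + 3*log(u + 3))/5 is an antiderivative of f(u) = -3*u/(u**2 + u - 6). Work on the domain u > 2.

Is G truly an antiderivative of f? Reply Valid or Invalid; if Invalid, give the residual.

Invalid: d/du[G] - f = -3*u/(u**2 + u - 6), which is not 0.

d/du[G] = -6*u/(u**2 + u - 6)
d/du[G] - f(u) = -3*u/(u**2 + u - 6) != 0.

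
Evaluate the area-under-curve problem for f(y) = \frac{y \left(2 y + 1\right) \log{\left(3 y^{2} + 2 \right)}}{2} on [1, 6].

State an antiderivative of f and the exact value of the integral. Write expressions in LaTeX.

For F(y) to be correct the identity F'(y) - f(y) = 0 must hold.
F(y) = \frac{y^{3} \log{\left(3 y^{2} + 2 \right)}}{3} - \frac{2 y^{3}}{9} + \frac{y^{2} \log{\left(3 y^{2} + 2 \right)}}{4} - \frac{y^{2}}{4} + \frac{4 y}{9} + \frac{\log{\left(y^{2} + \frac{2}{3} \right)}}{6} - \frac{4 \sqrt{6} \operatorname{atan}{\left(\frac{\sqrt{6} y}{2} \right)}}{27} is an antiderivative of f.
Check: d/dy[\frac{y^{3} \log{\left(3 y^{2} + 2 \right)}}{3} - \frac{2 y^{3}}{9} + \frac{y^{2} \log{\left(3 y^{2} + 2 \right)}}{4} - \frac{y^{2}}{4} + \frac{4 y}{9} + \frac{\log{\left(y^{2} + \frac{2}{3} \right)}}{6} - \frac{4 \sqrt{6} \operatorname{atan}{\left(\frac{\sqrt{6} y}{2} \right)}}{27}] = y^{2} \log{\left(3 y^{2} + 2 \right)} + \frac{y \log{\left(3 y^{2} + 2 \right)}}{2}, which equals f(y).
F(6) = - \frac{163}{3} - \frac{4 \sqrt{6} \operatorname{atan}{\left(3 \sqrt{6} \right)}}{27} + \frac{\log{\left(\frac{110}{3} \right)}}{6} + 81 \log{\left(110 \right)}; F(1) = - \frac{4 \sqrt{6} \operatorname{atan}{\left(\frac{\sqrt{6}}{2} \right)}}{27} - \frac{1}{36} + \frac{\log{\left(\frac{5}{3} \right)}}{6} + \frac{7 \log{\left(5 \right)}}{12}.
Integral = F(6) - F(1) = - \frac{1955}{36} - \frac{7 \log{\left(5 \right)}}{12} - \frac{4 \sqrt{6} \operatorname{atan}{\left(3 \sqrt{6} \right)}}{27} - \frac{\log{\left(\frac{5}{3} \right)}}{6} + \frac{4 \sqrt{6} \operatorname{atan}{\left(\frac{\sqrt{6}}{2} \right)}}{27} + \frac{\log{\left(\frac{110}{3} \right)}}{6} + 81 \log{\left(110 \right)}.

Antiderivative: F(y) = \frac{y^{3} \log{\left(3 y^{2} + 2 \right)}}{3} - \frac{2 y^{3}}{9} + \frac{y^{2} \log{\left(3 y^{2} + 2 \right)}}{4} - \frac{y^{2}}{4} + \frac{4 y}{9} + \frac{\log{\left(y^{2} + \frac{2}{3} \right)}}{6} - \frac{4 \sqrt{6} \operatorname{atan}{\left(\frac{\sqrt{6} y}{2} \right)}}{27}; value = - \frac{1955}{36} - \frac{7 \log{\left(5 \right)}}{12} - \frac{4 \sqrt{6} \operatorname{atan}{\left(3 \sqrt{6} \right)}}{27} - \frac{\log{\left(\frac{5}{3} \right)}}{6} + \frac{4 \sqrt{6} \operatorname{atan}{\left(\frac{\sqrt{6}}{2} \right)}}{27} + \frac{\log{\left(\frac{110}{3} \right)}}{6} + 81 \log{\left(110 \right)}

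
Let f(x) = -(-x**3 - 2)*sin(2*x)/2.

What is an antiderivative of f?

An antiderivative is F(x) = (-4*x**3*cos(2*x) + 6*x**2*sin(2*x) + 6*x*cos(2*x) - 3*sin(2*x) - 8*cos(2*x))/16.

A candidate is checked by its d/dx: the result must match f(x).
Check: d/dx[(-4*x**3*cos(2*x) + 6*x**2*sin(2*x) + 6*x*cos(2*x) - 3*sin(2*x) - 8*cos(2*x))/16] = x**3*sin(2*x)/2 + sin(2*x), which equals f(x).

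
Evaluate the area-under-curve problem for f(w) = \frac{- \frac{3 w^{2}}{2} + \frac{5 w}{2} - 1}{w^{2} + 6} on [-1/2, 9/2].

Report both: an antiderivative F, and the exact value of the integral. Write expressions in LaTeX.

Antiderivative: F(w) = - \frac{3 w}{2} + \frac{5 \log{\left(w^{2} + 6 \right)}}{4} + \frac{4 \sqrt{6} \operatorname{atan}{\left(\frac{\sqrt{6} w}{6} \right)}}{3}; value = - \frac{15}{2} - \frac{5 \log{\left(\frac{25}{4} \right)}}{4} + \frac{4 \sqrt{6} \operatorname{atan}{\left(\frac{\sqrt{6}}{12} \right)}}{3} + \frac{4 \sqrt{6} \operatorname{atan}{\left(\frac{3 \sqrt{6}}{4} \right)}}{3} + \frac{5 \log{\left(\frac{105}{4} \right)}}{4}

Since d/dw undoes antidifferentiation here, F'(w) = f(w) is required of F(w).
F(w) = - \frac{3 w}{2} + \frac{5 \log{\left(w^{2} + 6 \right)}}{4} + \frac{4 \sqrt{6} \operatorname{atan}{\left(\frac{\sqrt{6} w}{6} \right)}}{3} is an antiderivative of f.
Check: d/dw[- \frac{3 w}{2} + \frac{5 \log{\left(w^{2} + 6 \right)}}{4} + \frac{4 \sqrt{6} \operatorname{atan}{\left(\frac{\sqrt{6} w}{6} \right)}}{3}] = \frac{- 3 w^{2} + 5 w - 2}{2 w^{2} + 12}, which equals f(w).
F(9/2) = - \frac{27}{4} + \frac{4 \sqrt{6} \operatorname{atan}{\left(\frac{3 \sqrt{6}}{4} \right)}}{3} + \frac{5 \log{\left(\frac{105}{4} \right)}}{4}; F(-1/2) = - \frac{4 \sqrt{6} \operatorname{atan}{\left(\frac{\sqrt{6}}{12} \right)}}{3} + \frac{3}{4} + \frac{5 \log{\left(\frac{25}{4} \right)}}{4}.
Integral = F(9/2) - F(-1/2) = - \frac{15}{2} - \frac{5 \log{\left(\frac{25}{4} \right)}}{4} + \frac{4 \sqrt{6} \operatorname{atan}{\left(\frac{\sqrt{6}}{12} \right)}}{3} + \frac{4 \sqrt{6} \operatorname{atan}{\left(\frac{3 \sqrt{6}}{4} \right)}}{3} + \frac{5 \log{\left(\frac{105}{4} \right)}}{4}.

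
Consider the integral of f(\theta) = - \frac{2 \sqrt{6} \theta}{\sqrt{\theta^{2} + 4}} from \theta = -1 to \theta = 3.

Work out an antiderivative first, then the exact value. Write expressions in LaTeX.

Antiderivative: F(\theta) = - 2 \sqrt{6} \sqrt{\theta^{2} + 4}; value = - 2 \sqrt{78} + 2 \sqrt{30}

The substitution u = \frac{3 \theta^{2}}{2} + 6 works: f is exactly (dF/du)*(du/d\theta) for that inner function.
F(\theta) = - 2 \sqrt{6} \sqrt{\theta^{2} + 4} is an antiderivative of f.
Check: d/d\theta[- 2 \sqrt{6} \sqrt{\theta^{2} + 4}] = - \frac{2 \sqrt{6} \theta}{\sqrt{\theta^{2} + 4}} = f(\theta).
F(3) = - 2 \sqrt{78}; F(-1) = - 2 \sqrt{30}.
Integral = F(3) - F(-1) = - 2 \sqrt{78} + 2 \sqrt{30}.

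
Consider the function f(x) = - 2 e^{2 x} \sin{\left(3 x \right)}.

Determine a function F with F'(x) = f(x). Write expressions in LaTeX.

A candidate is checked by its d/dx: the result must match f(x).
Check: d/dx[- \frac{4 e^{2 x} \sin{\left(3 x \right)}}{13} + \frac{6 e^{2 x} \cos{\left(3 x \right)}}{13}] = - 2 e^{2 x} \sin{\left(3 x \right)} = f(x).

An antiderivative is F(x) = - \frac{4 e^{2 x} \sin{\left(3 x \right)}}{13} + \frac{6 e^{2 x} \cos{\left(3 x \right)}}{13}.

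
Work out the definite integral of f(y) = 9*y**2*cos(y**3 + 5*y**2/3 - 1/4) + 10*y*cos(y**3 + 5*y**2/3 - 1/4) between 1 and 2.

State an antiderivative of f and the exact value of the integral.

Antiderivative: F(y) = 3*sin(y**3 + 5*y**2/3 - 1/4); value = -3*sin(29/12) + 3*sin(173/12)

The substitution u = y**3 + 5*y**2/3 - 1/4 works: f is exactly (dF/du)*(du/dy) for that inner function.
F(y) = 3*sin(y**3 + 5*y**2/3 - 1/4) is an antiderivative of f.
Check: d/dy[3*sin(y**3 + 5*y**2/3 - 1/4)] = 9*y**2*cos(y**3 + 5*y**2/3 - 1/4) + 10*y*cos(y**3 + 5*y**2/3 - 1/4) = f(y).
F(2) = 3*sin(173/12); F(1) = 3*sin(29/12).
Integral = F(2) - F(1) = -3*sin(29/12) + 3*sin(173/12).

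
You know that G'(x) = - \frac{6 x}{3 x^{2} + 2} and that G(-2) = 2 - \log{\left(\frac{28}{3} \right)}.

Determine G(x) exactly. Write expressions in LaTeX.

G'(x) matches the chain-rule pattern g'(h)*h' with inner function h(x) = 2 x^{2} + \frac{4}{3}; substituting u = h(x) collapses the integral.
A general antiderivative is - \log{\left(2 x^{2} + \frac{4}{3} \right)} + C.
The condition gives C = 2 - \log{\left(\frac{28}{3} \right)} - (- \log{\left(\frac{28}{3} \right)}) = 2.
So G(x) = 2 - \log{\left(2 x^{2} + \frac{4}{3} \right)}.
Check: d/dx[2 - \log{\left(2 x^{2} + \frac{4}{3} \right)}] = - \frac{6 x}{3 x^{2} + 2} = G'(x).

G(x) = 2 - \log{\left(2 x^{2} + \frac{4}{3} \right)}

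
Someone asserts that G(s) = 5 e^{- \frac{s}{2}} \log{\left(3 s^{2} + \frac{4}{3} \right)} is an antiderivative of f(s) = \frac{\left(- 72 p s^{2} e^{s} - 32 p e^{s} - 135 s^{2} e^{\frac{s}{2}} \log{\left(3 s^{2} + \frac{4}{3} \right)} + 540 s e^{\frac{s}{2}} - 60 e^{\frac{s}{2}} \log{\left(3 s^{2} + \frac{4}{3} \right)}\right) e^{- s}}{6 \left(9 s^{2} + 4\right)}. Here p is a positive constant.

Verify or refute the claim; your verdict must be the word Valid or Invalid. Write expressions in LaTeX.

d/ds[G] = \frac{- 45 s^{2} \log{\left(3 s^{2} + \frac{4}{3} \right)} + 180 s - 20 \log{\left(3 s^{2} + \frac{4}{3} \right)}}{18 s^{2} e^{\frac{s}{2}} + 8 e^{\frac{s}{2}}}
d/ds[G] - f(s) = \frac{4 p}{3} != 0.

Invalid: d/ds[G] - f = \frac{4 p}{3}, which is not 0.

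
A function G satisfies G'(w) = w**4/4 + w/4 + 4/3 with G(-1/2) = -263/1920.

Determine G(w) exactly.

The integrand splits into summands that can be handled one at a time.
A general antiderivative is w**5/20 + w**2/8 + 4*w/3 + C.
The condition gives C = -263/1920 - (-1223/1920) = 1/2.
So G(w) = w**5/20 + w**2/8 + 4*w/3 + 1/2.
Check: d/dw[w**5/20 + w**2/8 + 4*w/3 + 1/2] = w**4/4 + w/4 + 4/3 = G'(w).

G(w) = w**5/20 + w**2/8 + 4*w/3 + 1/2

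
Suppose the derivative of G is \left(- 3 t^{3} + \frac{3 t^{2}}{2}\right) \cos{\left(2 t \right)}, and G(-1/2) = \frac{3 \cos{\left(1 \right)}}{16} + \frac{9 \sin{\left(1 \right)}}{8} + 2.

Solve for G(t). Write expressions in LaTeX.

G(t) = \frac{- 12 t^{3} \sin{\left(2 t \right)} + 6 t^{2} \sin{\left(2 t \right)} - 18 t^{2} \cos{\left(2 t \right)} + 18 t \sin{\left(2 t \right)} + 6 t \cos{\left(2 t \right)} - 3 \sin{\left(2 t \right)} + 9 \cos{\left(2 t \right)} + 16}{8}

Any candidate G(t) must reproduce the stated G'(t) exactly.
A general antiderivative is - \frac{3 t^{3} \sin{\left(2 t \right)}}{2} + \frac{3 t^{2} \sin{\left(2 t \right)}}{4} - \frac{9 t^{2} \cos{\left(2 t \right)}}{4} + \frac{9 t \sin{\left(2 t \right)}}{4} + \frac{3 t \cos{\left(2 t \right)}}{4} - \frac{3 \sin{\left(2 t \right)}}{8} + \frac{9 \cos{\left(2 t \right)}}{8} + C.
The condition gives C = \frac{3 \cos{\left(1 \right)}}{16} + \frac{9 \sin{\left(1 \right)}}{8} + 2 - (\frac{3 \cos{\left(1 \right)}}{16} + \frac{9 \sin{\left(1 \right)}}{8}) = 2.
So G(t) = \frac{- 12 t^{3} \sin{\left(2 t \right)} + 6 t^{2} \sin{\left(2 t \right)} - 18 t^{2} \cos{\left(2 t \right)} + 18 t \sin{\left(2 t \right)} + 6 t \cos{\left(2 t \right)} - 3 \sin{\left(2 t \right)} + 9 \cos{\left(2 t \right)} + 16}{8}.
Check: d/dt[\frac{- 12 t^{3} \sin{\left(2 t \right)} + 6 t^{2} \sin{\left(2 t \right)} - 18 t^{2} \cos{\left(2 t \right)} + 18 t \sin{\left(2 t \right)} + 6 t \cos{\left(2 t \right)} - 3 \sin{\left(2 t \right)} + 9 \cos{\left(2 t \right)} + 16}{8}] = - 3 t^{3} \cos{\left(2 t \right)} + \frac{3 t^{2} \cos{\left(2 t \right)}}{2}, which equals G'(t).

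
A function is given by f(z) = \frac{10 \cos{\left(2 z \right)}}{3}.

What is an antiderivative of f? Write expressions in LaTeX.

An antiderivative is F(z) = \frac{5 \sin{\left(2 z \right)}}{3}.

Differentiate the proposed F(z) back; it has to land on f(z) exactly.
Check: d/dz[\frac{5 \sin{\left(2 z \right)}}{3}] = \frac{10 \cos{\left(2 z \right)}}{3} = f(z).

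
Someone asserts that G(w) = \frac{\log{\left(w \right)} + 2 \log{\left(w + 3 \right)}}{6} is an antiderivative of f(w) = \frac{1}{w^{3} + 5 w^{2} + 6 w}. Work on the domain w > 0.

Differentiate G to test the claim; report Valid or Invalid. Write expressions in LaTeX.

Invalid: d/dw[G] - f = \frac{1}{2 w + 4}, which is not 0.

d/dw[G] = \frac{w + 1}{2 w^{2} + 6 w}
d/dw[G] - f(w) = \frac{1}{2 w + 4} != 0.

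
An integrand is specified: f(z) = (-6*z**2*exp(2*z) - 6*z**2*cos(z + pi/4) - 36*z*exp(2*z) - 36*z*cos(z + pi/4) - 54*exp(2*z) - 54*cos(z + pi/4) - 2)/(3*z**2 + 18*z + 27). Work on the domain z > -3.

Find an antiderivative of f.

For F(z) to be correct the identity F'(z) - f(z) = 0 must hold.
Check: d/dz[(-3*(z + 3)*exp(2*z) - 6*(z + 3)*sin(z + pi/4) + 2)/(3*(z + 3))] = (-6*z**2*exp(2*z) - 6*z**2*cos(z + pi/4) - 36*z*exp(2*z) - 36*z*cos(z + pi/4) - 54*exp(2*z) - 54*cos(z + pi/4) - 2)/(3*z**2 + 18*z + 27) = f(z).

An antiderivative is F(z) = (-3*(z + 3)*exp(2*z) - 6*(z + 3)*sin(z + pi/4) + 2)/(3*(z + 3)).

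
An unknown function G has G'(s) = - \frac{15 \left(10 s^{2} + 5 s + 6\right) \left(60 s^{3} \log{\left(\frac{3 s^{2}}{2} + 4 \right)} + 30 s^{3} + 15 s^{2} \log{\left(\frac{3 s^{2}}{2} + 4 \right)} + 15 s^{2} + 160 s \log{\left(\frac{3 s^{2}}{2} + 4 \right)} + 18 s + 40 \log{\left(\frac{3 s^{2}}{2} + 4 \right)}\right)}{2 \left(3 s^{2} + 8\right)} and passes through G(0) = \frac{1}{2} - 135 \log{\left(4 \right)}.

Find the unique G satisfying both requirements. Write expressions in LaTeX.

G(s) = - 375 s^{4} \log{\left(\frac{3 s^{2}}{2} + 4 \right)} - 375 s^{3} \log{\left(\frac{3 s^{2}}{2} + 4 \right)} - \frac{2175 s^{2} \log{\left(\frac{3 s^{2}}{2} + 4 \right)}}{4} - 225 s \log{\left(\frac{3 s^{2}}{2} + 4 \right)} - 135 \log{\left(\frac{3 s^{2}}{2} + 4 \right)} + \frac{1}{2}

Recognize the product-rule pattern: G'(s) = u'v + uv' with u = - 15 \left(5 s^{2} + \frac{5 s}{2} + 3\right)^{2}, v = \log{\left(\frac{3 s^{2}}{2} + 4 \right)}, so integration by parts undoes it.
A general antiderivative is - 15 \left(5 s^{2} + \frac{5 s}{2} + 3\right)^{2} \log{\left(\frac{3 s^{2}}{2} + 4 \right)} + C.
The condition gives C = \frac{1}{2} - 135 \log{\left(4 \right)} - (- 135 \log{\left(4 \right)}) = \frac{1}{2}.
So G(s) = - 375 s^{4} \log{\left(\frac{3 s^{2}}{2} + 4 \right)} - 375 s^{3} \log{\left(\frac{3 s^{2}}{2} + 4 \right)} - \frac{2175 s^{2} \log{\left(\frac{3 s^{2}}{2} + 4 \right)}}{4} - 225 s \log{\left(\frac{3 s^{2}}{2} + 4 \right)} - 135 \log{\left(\frac{3 s^{2}}{2} + 4 \right)} + \frac{1}{2}.
Check: d/ds[- 375 s^{4} \log{\left(\frac{3 s^{2}}{2} + 4 \right)} - 375 s^{3} \log{\left(\frac{3 s^{2}}{2} + 4 \right)} - \frac{2175 s^{2} \log{\left(\frac{3 s^{2}}{2} + 4 \right)}}{4} - 225 s \log{\left(\frac{3 s^{2}}{2} + 4 \right)} - 135 \log{\left(\frac{3 s^{2}}{2} + 4 \right)} + \frac{1}{2}] = \frac{- 9000 s^{5} \log{\left(\frac{3 s^{2}}{2} + 4 \right)} - 4500 s^{5} - 6750 s^{4} \log{\left(\frac{3 s^{2}}{2} + 4 \right)} - 4500 s^{4} - 30525 s^{3} \log{\left(\frac{3 s^{2}}{2} + 4 \right)} - 6525 s^{3} - 19350 s^{2} \log{\left(\frac{3 s^{2}}{2} + 4 \right)} - 2700 s^{2} - 17400 s \log{\left(\frac{3 s^{2}}{2} + 4 \right)} - 1620 s - 3600 \log{\left(\frac{3 s^{2}}{2} + 4 \right)}}{6 s^{2} + 16}, which equals G'(s).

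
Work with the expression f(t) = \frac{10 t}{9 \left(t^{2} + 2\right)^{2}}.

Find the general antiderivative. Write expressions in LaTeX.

The substitution u = 3 t^{2} + 6 works: f is exactly (dF/du)*(du/dt) for that inner function.
Check: d/dt[- \frac{5}{9 \left(t^{2} + 2\right)}] = \frac{10 t}{9 t^{4} + 36 t^{2} + 36}, which equals f(t).

F(t) = - \frac{5}{9 \left(t^{2} + 2\right)} + C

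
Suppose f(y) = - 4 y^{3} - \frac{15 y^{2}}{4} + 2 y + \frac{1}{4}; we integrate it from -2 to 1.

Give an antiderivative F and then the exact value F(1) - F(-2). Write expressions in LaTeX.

The integrand splits into summands that can be handled one at a time.
F(y) = - y^{4} - \frac{5 y^{3}}{4} + y^{2} + \frac{y}{4} is an antiderivative of f.
Check: d/dy[- y^{4} - \frac{5 y^{3}}{4} + y^{2} + \frac{y}{4}] = - 4 y^{3} - \frac{15 y^{2}}{4} + 2 y + \frac{1}{4} = f(y).
F(1) = -1; F(-2) = - \frac{5}{2}.
Integral = F(1) - F(-2) = \frac{3}{2}.

Antiderivative: F(y) = - y^{4} - \frac{5 y^{3}}{4} + y^{2} + \frac{y}{4}; value = \frac{3}{2}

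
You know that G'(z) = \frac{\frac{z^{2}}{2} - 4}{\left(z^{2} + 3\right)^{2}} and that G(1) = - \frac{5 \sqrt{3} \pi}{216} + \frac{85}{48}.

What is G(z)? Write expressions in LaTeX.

Since d/dz undoes antidifferentiation here, G(z) must give back the stated G'(z).
A general antiderivative is - \frac{11 z}{12 z^{2} + 36} - \frac{5 \sqrt{3} \operatorname{atan}{\left(\frac{\sqrt{3} z}{3} \right)}}{36} + C.
The condition gives C = - \frac{5 \sqrt{3} \pi}{216} + \frac{85}{48} - (- \frac{11}{48} - \frac{5 \sqrt{3} \pi}{216}) = 2.
So G(z) = \frac{- 5 \sqrt{3} z^{2} \operatorname{atan}{\left(\frac{\sqrt{3} z}{3} \right)} + 72 z^{2} - 33 z - 15 \sqrt{3} \operatorname{atan}{\left(\frac{\sqrt{3} z}{3} \right)} + 216}{36 z^{2} + 108}.
Check: d/dz[\frac{- 5 \sqrt{3} z^{2} \operatorname{atan}{\left(\frac{\sqrt{3} z}{3} \right)} + 72 z^{2} - 33 z - 15 \sqrt{3} \operatorname{atan}{\left(\frac{\sqrt{3} z}{3} \right)} + 216}{36 z^{2} + 108}] = \frac{z^{2} - 8}{2 z^{4} + 12 z^{2} + 18}, which equals G'(z).

G(z) = \frac{- 5 \sqrt{3} z^{2} \operatorname{atan}{\left(\frac{\sqrt{3} z}{3} \right)} + 72 z^{2} - 33 z - 15 \sqrt{3} \operatorname{atan}{\left(\frac{\sqrt{3} z}{3} \right)} + 216}{36 z^{2} + 108}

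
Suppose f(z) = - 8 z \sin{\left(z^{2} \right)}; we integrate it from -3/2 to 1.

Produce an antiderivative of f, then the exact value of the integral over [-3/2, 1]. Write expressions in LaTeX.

Since d/dz undoes antidifferentiation here, F'(z) = f(z) is required of F(z).
F(z) = 4 \cos{\left(z^{2} \right)} is an antiderivative of f.
Check: d/dz[4 \cos{\left(z^{2} \right)}] = - 8 z \sin{\left(z^{2} \right)} = f(z).
F(1) = 4 \cos{\left(1 \right)}; F(-3/2) = 4 \cos{\left(\frac{9}{4} \right)}.
Integral = F(1) - F(-3/2) = 4 \cos{\left(1 \right)} - 4 \cos{\left(\frac{9}{4} \right)}.

Antiderivative: F(z) = 4 \cos{\left(z^{2} \right)}; value = 4 \cos{\left(1 \right)} - 4 \cos{\left(\frac{9}{4} \right)}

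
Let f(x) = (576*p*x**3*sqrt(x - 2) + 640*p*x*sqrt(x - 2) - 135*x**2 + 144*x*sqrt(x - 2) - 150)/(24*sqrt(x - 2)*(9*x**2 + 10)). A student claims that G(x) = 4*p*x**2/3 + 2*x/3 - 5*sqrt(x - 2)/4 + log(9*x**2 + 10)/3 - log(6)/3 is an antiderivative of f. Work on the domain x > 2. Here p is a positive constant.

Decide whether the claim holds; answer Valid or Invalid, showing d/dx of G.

d/dx[G] = (576*p*x**3*sqrt(x - 2) + 640*p*x*sqrt(x - 2) + 144*x**2*sqrt(x - 2) - 135*x**2 + 144*x*sqrt(x - 2) + 160*sqrt(x - 2) - 150)/(216*x**2*sqrt(x - 2) + 240*sqrt(x - 2))
d/dx[G] - f(x) = 2/3 != 0.

Invalid: d/dx[G] - f = 2/3, which is not 0.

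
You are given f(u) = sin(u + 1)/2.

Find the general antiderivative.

An antiderivative F(u) passes only if d/du[F] lands on f(u) exactly.
Check: d/du[-cos(u + 1)/2] = sin(u + 1)/2 = f(u).

F(u) = -cos(u + 1)/2 + C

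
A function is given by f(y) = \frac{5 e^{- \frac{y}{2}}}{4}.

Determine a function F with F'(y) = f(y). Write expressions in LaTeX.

An antiderivative is F(y) = - \frac{5 e^{- \frac{y}{2}}}{2}.

Whatever form F(y) takes, F'(y) = f(y) is non-negotiable.
Check: d/dy[- \frac{5 e^{- \frac{y}{2}}}{2}] = \frac{5 e^{- \frac{y}{2}}}{4} = f(y).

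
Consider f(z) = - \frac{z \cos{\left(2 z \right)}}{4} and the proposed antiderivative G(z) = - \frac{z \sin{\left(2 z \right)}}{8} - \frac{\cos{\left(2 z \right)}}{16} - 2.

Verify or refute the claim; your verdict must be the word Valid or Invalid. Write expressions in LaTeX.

Valid: G'(z) = f(z).

d/dz[G] = - \frac{z \cos{\left(2 z \right)}}{4}
This equals f(z) exactly, so the claim holds.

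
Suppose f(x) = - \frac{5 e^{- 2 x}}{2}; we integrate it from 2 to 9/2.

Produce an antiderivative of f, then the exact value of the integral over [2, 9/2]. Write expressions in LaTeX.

Antiderivative: F(x) = \frac{5 e^{- 2 x}}{4}; value = - \frac{5}{4 e^{4}} + \frac{5}{4 e^{9}}

Recover f(x) by differentiating a candidate F(x); any mismatch rules it out.
F(x) = \frac{5 e^{- 2 x}}{4} is an antiderivative of f.
Check: d/dx[\frac{5 e^{- 2 x}}{4}] = - \frac{5 e^{- 2 x}}{2} = f(x).
F(9/2) = \frac{5}{4 e^{9}}; F(2) = \frac{5}{4 e^{4}}.
Integral = F(9/2) - F(2) = - \frac{5}{4 e^{4}} + \frac{5}{4 e^{9}}.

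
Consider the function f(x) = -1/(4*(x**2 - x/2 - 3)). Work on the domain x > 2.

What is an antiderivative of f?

An antiderivative is F(x) = -log(x - 2)/14 + log(x + 3/2)/14.

Factor the denominator (2*(x - 2)*(2*x + 3)) and decompose: f = 1/(7*(2*x + 3)) - 1/(14*(x - 2)); each piece integrates to a log, atan, or power term.
Check: d/dx[-log(x - 2)/14 + log(x + 3/2)/14] = -1/(4*x**2 - 2*x - 12), which equals f(x).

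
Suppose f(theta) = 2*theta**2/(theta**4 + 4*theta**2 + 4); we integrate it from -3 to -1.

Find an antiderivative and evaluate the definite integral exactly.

Antiderivative: F(theta) = (-2*theta + sqrt(2)*(theta**2 + 2)*atan(sqrt(2)*theta/2))/(2*(theta**2 + 2)); value = -sqrt(2)*atan(sqrt(2)/2)/2 + 2/33 + sqrt(2)*atan(3*sqrt(2)/2)/2

Whatever form F(theta) takes, F'(theta) = f(theta) is non-negotiable.
F(theta) = (-2*theta + sqrt(2)*(theta**2 + 2)*atan(sqrt(2)*theta/2))/(2*(theta**2 + 2)) is an antiderivative of f.
Check: d/dtheta[(-2*theta + sqrt(2)*(theta**2 + 2)*atan(sqrt(2)*theta/2))/(2*(theta**2 + 2))] = 2*theta**2/(theta**4 + 4*theta**2 + 4) = f(theta).
F(-1) = -sqrt(2)*atan(sqrt(2)/2)/2 + 1/3; F(-3) = -sqrt(2)*atan(3*sqrt(2)/2)/2 + 3/11.
Integral = F(-1) - F(-3) = -sqrt(2)*atan(sqrt(2)/2)/2 + 2/33 + sqrt(2)*atan(3*sqrt(2)/2)/2.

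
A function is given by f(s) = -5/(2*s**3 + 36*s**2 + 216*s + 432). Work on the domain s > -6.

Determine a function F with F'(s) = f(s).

Differentiate the proposed F(s) back; it has to land on f(s) exactly.
Check: d/ds[5/(4*s**2 + 48*s + 144)] = -5/(2*s**3 + 36*s**2 + 216*s + 432) = f(s).

An antiderivative is F(s) = 5/(4*s**2 + 48*s + 144).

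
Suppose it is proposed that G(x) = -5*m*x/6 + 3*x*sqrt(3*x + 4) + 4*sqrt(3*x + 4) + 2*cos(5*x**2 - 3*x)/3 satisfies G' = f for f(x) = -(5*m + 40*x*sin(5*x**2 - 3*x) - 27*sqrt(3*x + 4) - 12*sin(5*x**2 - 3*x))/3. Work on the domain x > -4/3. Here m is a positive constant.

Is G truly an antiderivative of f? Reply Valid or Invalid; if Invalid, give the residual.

Invalid: d/dx[G] - f = 5*m/6 + 20*x*sin(5*x**2 - 3*x)/3 - 9*sqrt(3*x + 4)/2 - 2*sin(5*x**2 - 3*x), which is not 0.

d/dx[G] = (-5*m*sqrt(3*x + 4) - 40*x*sqrt(3*x + 4)*sin(5*x**2 - 3*x) + 81*x + 12*sqrt(3*x + 4)*sin(5*x**2 - 3*x) + 108)/(6*sqrt(3*x + 4))
d/dx[G] - f(x) = 5*m/6 + 20*x*sin(5*x**2 - 3*x)/3 - 9*sqrt(3*x + 4)/2 - 2*sin(5*x**2 - 3*x) != 0.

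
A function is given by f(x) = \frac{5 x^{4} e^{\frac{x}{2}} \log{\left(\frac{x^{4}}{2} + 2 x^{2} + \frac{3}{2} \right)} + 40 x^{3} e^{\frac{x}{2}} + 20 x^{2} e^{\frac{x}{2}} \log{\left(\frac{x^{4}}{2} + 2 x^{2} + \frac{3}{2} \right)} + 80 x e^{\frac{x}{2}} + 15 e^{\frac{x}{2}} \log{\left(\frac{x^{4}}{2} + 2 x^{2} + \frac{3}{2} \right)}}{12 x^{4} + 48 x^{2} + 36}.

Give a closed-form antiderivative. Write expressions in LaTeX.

f has the shape u'v + uv' for u = \frac{5 e^{\frac{x}{2}}}{6} and v = \log{\left(\frac{x^{4}}{2} + 2 x^{2} + \frac{3}{2} \right)} — it is the derivative of the product u*v.
Check: d/dx[\frac{5 e^{\frac{x}{2}} \log{\left(\frac{x^{4}}{2} + 2 x^{2} + \frac{3}{2} \right)}}{6}] = \frac{5 x^{4} e^{\frac{x}{2}} \log{\left(\frac{x^{4}}{2} + 2 x^{2} + \frac{3}{2} \right)} + 40 x^{3} e^{\frac{x}{2}} + 20 x^{2} e^{\frac{x}{2}} \log{\left(\frac{x^{4}}{2} + 2 x^{2} + \frac{3}{2} \right)} + 80 x e^{\frac{x}{2}} + 15 e^{\frac{x}{2}} \log{\left(\frac{x^{4}}{2} + 2 x^{2} + \frac{3}{2} \right)}}{12 x^{4} + 48 x^{2} + 36} = f(x).

An antiderivative is F(x) = \frac{5 e^{\frac{x}{2}} \log{\left(\frac{x^{4}}{2} + 2 x^{2} + \frac{3}{2} \right)}}{6}.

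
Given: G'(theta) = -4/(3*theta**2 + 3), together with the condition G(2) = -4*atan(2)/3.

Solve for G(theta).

The proposed G(theta) is checked by its d/dtheta: the result must match the given G'(theta).
A general antiderivative is -4*atan(theta)/3 + C.
The condition gives C = -4*atan(2)/3 - (-4*atan(2)/3) = 0.
So G(theta) = -4*atan(theta)/3.
Check: d/dtheta[-4*atan(theta)/3] = -4/(3*theta**2 + 3) = G'(theta).

G(theta) = -4*atan(theta)/3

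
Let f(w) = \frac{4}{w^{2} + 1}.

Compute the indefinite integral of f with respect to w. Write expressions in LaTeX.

F(w) = 4 \operatorname{atan}{\left(w \right)} + C

Differentiate the proposed F(w) back; it has to land on f(w) exactly.
Check: d/dw[4 \operatorname{atan}{\left(w \right)}] = \frac{4}{w^{2} + 1} = f(w).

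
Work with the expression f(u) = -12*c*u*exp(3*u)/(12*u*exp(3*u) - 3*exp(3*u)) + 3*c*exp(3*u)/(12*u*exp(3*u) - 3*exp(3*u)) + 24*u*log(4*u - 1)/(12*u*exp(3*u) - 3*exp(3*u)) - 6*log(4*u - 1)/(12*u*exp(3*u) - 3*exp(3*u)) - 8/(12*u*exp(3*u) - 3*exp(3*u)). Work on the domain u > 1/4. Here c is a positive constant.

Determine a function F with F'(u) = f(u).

The integrand splits into summands that can be handled one at a time.
Check: d/du[(-3*c*u*exp(3*u) - 2*log(4*u - 1))*exp(-3*u)/3] = (-12*c*u*exp(3*u) + 3*c*exp(3*u) + 24*u*log(4*u - 1) - 6*log(4*u - 1) - 8)/(12*u*exp(3*u) - 3*exp(3*u)), which equals f(u).

An antiderivative is F(u) = (-3*c*u*exp(3*u) - 2*log(4*u - 1))*exp(-3*u)/3.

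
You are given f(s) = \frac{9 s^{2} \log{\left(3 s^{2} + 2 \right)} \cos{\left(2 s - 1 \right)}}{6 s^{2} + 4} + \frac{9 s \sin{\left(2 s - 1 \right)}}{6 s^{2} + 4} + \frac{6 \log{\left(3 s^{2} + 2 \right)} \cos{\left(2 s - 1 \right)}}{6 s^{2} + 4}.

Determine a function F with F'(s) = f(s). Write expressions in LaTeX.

An antiderivative is F(s) = \frac{3 \log{\left(3 s^{2} + 2 \right)} \sin{\left(2 s - 1 \right)}}{4}.

f has the shape u'v + uv' for u = \frac{3 \log{\left(3 s^{2} + 2 \right)}}{4} and v = \sin{\left(2 s - 1 \right)} — it is the derivative of the product u*v.
Check: d/ds[\frac{3 \log{\left(3 s^{2} + 2 \right)} \sin{\left(2 s - 1 \right)}}{4}] = \frac{9 s^{2} \log{\left(3 s^{2} + 2 \right)} \cos{\left(2 s - 1 \right)} + 9 s \sin{\left(2 s - 1 \right)} + 6 \log{\left(3 s^{2} + 2 \right)} \cos{\left(2 s - 1 \right)}}{6 s^{2} + 4}, which equals f(s).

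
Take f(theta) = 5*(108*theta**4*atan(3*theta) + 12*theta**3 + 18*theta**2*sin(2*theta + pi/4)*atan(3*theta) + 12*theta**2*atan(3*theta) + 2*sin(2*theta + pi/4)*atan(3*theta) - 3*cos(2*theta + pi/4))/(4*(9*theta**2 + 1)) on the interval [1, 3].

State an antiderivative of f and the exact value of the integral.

Antiderivative: F(theta) = 5*(4*theta**3 - cos(2*theta + pi/4))*atan(3*theta)/4; value = -5*atan(3) - 5*cos(pi/4 + 6)*atan(9)/4 + 5*cos(pi/4 + 2)*atan(3)/4 + 135*atan(9)

f has the shape u'v + uv' for u = 5*theta**3 - 5*cos(2*theta + pi/4)/4 and v = atan(3*theta) — it is the derivative of the product u*v.
F(theta) = 5*(4*theta**3 - cos(2*theta + pi/4))*atan(3*theta)/4 is an antiderivative of f.
Check: d/dtheta[5*(4*theta**3 - cos(2*theta + pi/4))*atan(3*theta)/4] = (540*theta**4*atan(3*theta) + 60*theta**3 + 90*theta**2*sin(2*theta + pi/4)*atan(3*theta) + 60*theta**2*atan(3*theta) + 10*sin(2*theta + pi/4)*atan(3*theta) - 15*cos(2*theta + pi/4))/(36*theta**2 + 4), which equals f(theta).
F(3) = -5*cos(pi/4 + 6)*atan(9)/4 + 135*atan(9); F(1) = -5*cos(pi/4 + 2)*atan(3)/4 + 5*atan(3).
Integral = F(3) - F(1) = -5*atan(3) - 5*cos(pi/4 + 6)*atan(9)/4 + 5*cos(pi/4 + 2)*atan(3)/4 + 135*atan(9).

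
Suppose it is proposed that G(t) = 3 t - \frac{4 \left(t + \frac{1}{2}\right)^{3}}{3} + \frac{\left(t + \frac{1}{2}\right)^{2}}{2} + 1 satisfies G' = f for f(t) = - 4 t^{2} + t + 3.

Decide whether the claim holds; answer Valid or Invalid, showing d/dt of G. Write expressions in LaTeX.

d/dt[G] = - 4 t^{2} - 3 t + \frac{5}{2}
d/dt[G] - f(t) = - 4 t - \frac{1}{2} != 0.

Invalid: d/dt[G] - f = - 4 t - \frac{1}{2}, which is not 0.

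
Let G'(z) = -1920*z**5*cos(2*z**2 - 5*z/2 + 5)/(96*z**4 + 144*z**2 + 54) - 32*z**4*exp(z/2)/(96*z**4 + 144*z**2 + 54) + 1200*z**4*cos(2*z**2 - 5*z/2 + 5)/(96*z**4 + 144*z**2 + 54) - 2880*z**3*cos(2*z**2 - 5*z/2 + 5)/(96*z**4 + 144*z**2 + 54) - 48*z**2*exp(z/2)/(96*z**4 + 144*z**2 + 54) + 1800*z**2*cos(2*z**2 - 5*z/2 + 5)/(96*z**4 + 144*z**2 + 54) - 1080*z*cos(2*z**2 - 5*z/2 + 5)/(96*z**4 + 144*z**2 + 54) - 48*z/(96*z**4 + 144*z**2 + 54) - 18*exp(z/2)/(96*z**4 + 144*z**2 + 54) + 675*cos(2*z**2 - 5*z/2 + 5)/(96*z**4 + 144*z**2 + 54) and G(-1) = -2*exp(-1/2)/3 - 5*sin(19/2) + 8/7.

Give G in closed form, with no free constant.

G(z) = -2*exp(z/2)/3 - 5*sin(2*z**2 - 5*z/2 + 5) + 1 + 1/(4*z**2 + 3)

Integrate term by term and add the pieces.
A general antiderivative is -2*exp(z/2)/3 - 5*sin(2*z**2 - 5*z/2 + 5) + 1/(4*z**2 + 3) + C.
The condition gives C = -2*exp(-1/2)/3 - 5*sin(19/2) + 8/7 - (-2*exp(-1/2)/3 + 1/7 - 5*sin(19/2)) = 1.
So G(z) = -2*exp(z/2)/3 - 5*sin(2*z**2 - 5*z/2 + 5) + 1 + 1/(4*z**2 + 3).
Check: d/dz[-2*exp(z/2)/3 - 5*sin(2*z**2 - 5*z/2 + 5) + 1 + 1/(4*z**2 + 3)] = (-1920*z**5*cos(2*z**2 - 5*z/2 + 5) - 32*z**4*exp(z/2) + 1200*z**4*cos(2*z**2 - 5*z/2 + 5) - 2880*z**3*cos(2*z**2 - 5*z/2 + 5) - 48*z**2*exp(z/2) + 1800*z**2*cos(2*z**2 - 5*z/2 + 5) - 1080*z*cos(2*z**2 - 5*z/2 + 5) - 48*z - 18*exp(z/2) + 675*cos(2*z**2 - 5*z/2 + 5))/(96*z**4 + 144*z**2 + 54), which equals G'(z).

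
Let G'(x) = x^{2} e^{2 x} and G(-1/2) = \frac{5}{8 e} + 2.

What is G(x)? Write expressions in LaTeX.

G(x) = \frac{\left(2 x^{2} - 2 x + 1\right) e^{2 x} + 8}{4}

Recognize the product-rule pattern: G'(x) = u'v + uv' with u = \frac{x^{2}}{2} - \frac{x}{2} + \frac{1}{4}, v = e^{2 x}, so integration by parts undoes it.
A general antiderivative is \frac{\left(2 x^{2} - 2 x + 1\right) e^{2 x}}{4} + C.
The condition gives C = \frac{5}{8 e} + 2 - (\frac{5}{8 e}) = 2.
So G(x) = \frac{\left(2 x^{2} - 2 x + 1\right) e^{2 x} + 8}{4}.
Check: d/dx[\frac{\left(2 x^{2} - 2 x + 1\right) e^{2 x} + 8}{4}] = x^{2} e^{2 x} = G'(x).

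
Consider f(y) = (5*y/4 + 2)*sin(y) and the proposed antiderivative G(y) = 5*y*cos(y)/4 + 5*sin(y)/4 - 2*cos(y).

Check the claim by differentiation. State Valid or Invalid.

Invalid: d/dy[G] - f = -5*y*sin(y)/2 + 5*cos(y)/2, which is not 0.

d/dy[G] = -5*y*sin(y)/4 + 2*sin(y) + 5*cos(y)/2
d/dy[G] - f(y) = -5*y*sin(y)/2 + 5*cos(y)/2 != 0.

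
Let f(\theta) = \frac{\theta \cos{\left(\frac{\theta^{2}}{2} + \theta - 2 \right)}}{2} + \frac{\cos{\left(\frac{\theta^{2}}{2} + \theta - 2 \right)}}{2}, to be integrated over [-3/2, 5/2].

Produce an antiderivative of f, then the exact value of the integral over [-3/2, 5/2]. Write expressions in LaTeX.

Antiderivative: F(\theta) = \frac{\sin{\left(\frac{\theta^{2}}{2} + \theta - 2 \right)}}{2}; value = \frac{\sin{\left(\frac{29}{8} \right)}}{2} + \frac{\sin{\left(\frac{19}{8} \right)}}{2}

f matches the chain-rule pattern g'(h)*h' with inner function h(\theta) = \frac{\theta^{2}}{2} + \theta - 2; substituting u = h(\theta) collapses the integral.
F(\theta) = \frac{\sin{\left(\frac{\theta^{2}}{2} + \theta - 2 \right)}}{2} is an antiderivative of f.
Check: d/d\theta[\frac{\sin{\left(\frac{\theta^{2}}{2} + \theta - 2 \right)}}{2}] = \frac{\theta \cos{\left(\frac{\theta^{2}}{2} + \theta - 2 \right)}}{2} + \frac{\cos{\left(\frac{\theta^{2}}{2} + \theta - 2 \right)}}{2} = f(\theta).
F(5/2) = \frac{\sin{\left(\frac{29}{8} \right)}}{2}; F(-3/2) = - \frac{\sin{\left(\frac{19}{8} \right)}}{2}.
Integral = F(5/2) - F(-3/2) = \frac{\sin{\left(\frac{29}{8} \right)}}{2} + \frac{\sin{\left(\frac{19}{8} \right)}}{2}.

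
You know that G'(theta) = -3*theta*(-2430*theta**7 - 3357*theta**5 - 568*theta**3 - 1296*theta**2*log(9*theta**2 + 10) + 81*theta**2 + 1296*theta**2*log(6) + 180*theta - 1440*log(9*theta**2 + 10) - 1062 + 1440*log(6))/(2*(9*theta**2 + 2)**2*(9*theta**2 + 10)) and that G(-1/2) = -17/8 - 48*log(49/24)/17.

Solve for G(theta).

G(theta) = 1/2 + 3*(5*theta**5/3 - theta**3/2 - 4*log(3*theta**2/2 + 5/3)/3 - 5/4)/(2*(3*theta**2/2 + 1/3))

Recognize the product-rule pattern: G'(theta) = u'v + uv' with u = 3/(2*(3*theta**2/2 + 1/3)), v = 5*theta**5/3 - theta**3/2 - 4*log(3*theta**2/2 + 5/3)/3 - 5/4, so integration by parts undoes it.
A general antiderivative is 3*(5*theta**5/3 - theta**3/2 - 4*log(3*theta**2/2 + 5/3)/3 - 5/4)/(2*(3*theta**2/2 + 1/3)) + C.
The condition gives C = -17/8 - 48*log(49/24)/17 - (-21/8 - 48*log(49/24)/17) = 1/2.
So G(theta) = 1/2 + 3*(5*theta**5/3 - theta**3/2 - 4*log(3*theta**2/2 + 5/3)/3 - 5/4)/(2*(3*theta**2/2 + 1/3)).
Check: d/dtheta[1/2 + 3*(5*theta**5/3 - theta**3/2 - 4*log(3*theta**2/2 + 5/3)/3 - 5/4)/(2*(3*theta**2/2 + 1/3))] = (7290*theta**8 + 10071*theta**6 + 1704*theta**4 + 3888*theta**3*log(9*theta**2 + 10) - 3888*theta**3*log(6) - 243*theta**3 - 540*theta**2 + 4320*theta*log(9*theta**2 + 10) - 4320*theta*log(6) + 3186*theta)/(1458*theta**6 + 2268*theta**4 + 792*theta**2 + 80), which equals G'(theta).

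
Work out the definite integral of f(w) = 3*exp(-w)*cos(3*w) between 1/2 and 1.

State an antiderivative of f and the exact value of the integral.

Whatever form F(w) takes, F'(w) = f(w) is non-negotiable.
F(w) = 9*exp(-w)*sin(3*w)/10 - 3*exp(-w)*cos(3*w)/10 is an antiderivative of f.
Check: d/dw[9*exp(-w)*sin(3*w)/10 - 3*exp(-w)*cos(3*w)/10] = 3*exp(-w)*cos(3*w) = f(w).
F(1) = 9*exp(-1)*sin(3)/10 - 3*exp(-1)*cos(3)/10; F(1/2) = -3*exp(-1/2)*cos(3/2)/10 + 9*exp(-1/2)*sin(3/2)/10.
Integral = F(1) - F(1/2) = -9*exp(-1/2)*sin(3/2)/10 + 3*exp(-1/2)*cos(3/2)/10 + 9*exp(-1)*sin(3)/10 - 3*exp(-1)*cos(3)/10.

Antiderivative: F(w) = 9*exp(-w)*sin(3*w)/10 - 3*exp(-w)*cos(3*w)/10; value = -9*exp(-1/2)*sin(3/2)/10 + 3*exp(-1/2)*cos(3/2)/10 + 9*exp(-1)*sin(3)/10 - 3*exp(-1)*cos(3)/10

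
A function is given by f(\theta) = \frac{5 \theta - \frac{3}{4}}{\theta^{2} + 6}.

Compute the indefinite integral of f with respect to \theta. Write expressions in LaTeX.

F(\theta) = \frac{5 \log{\left(\theta^{2} + 6 \right)}}{2} - \frac{\sqrt{6} \operatorname{atan}{\left(\frac{\sqrt{6} \theta}{6} \right)}}{8} + C

Check any antiderivative F(\theta) by computing F'(\theta) and comparing it with f(\theta).
Check: d/d\theta[\frac{5 \log{\left(\theta^{2} + 6 \right)}}{2} - \frac{\sqrt{6} \operatorname{atan}{\left(\frac{\sqrt{6} \theta}{6} \right)}}{8}] = \frac{20 \theta - 3}{4 \theta^{2} + 24}, which equals f(\theta).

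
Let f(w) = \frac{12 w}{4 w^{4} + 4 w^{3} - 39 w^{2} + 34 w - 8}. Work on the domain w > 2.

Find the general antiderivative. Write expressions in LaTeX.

The denominator factors as \left(w - 2\right) \left(w + 4\right) \left(2 w - 1\right)^{2}; partial fractions split f into directly integrable pieces: - \frac{88}{81 \left(2 w - 1\right)} - \frac{8}{9 \left(2 w - 1\right)^{2}} + \frac{8}{81 \left(w + 4\right)} + \frac{4}{9 \left(w - 2\right)}.
Check: d/dw[\frac{72 w \log{\left(w - 2 \right)} - 88 w \log{\left(w - \frac{1}{2} \right)} + 16 w \log{\left(w + 4 \right)} - 36 \log{\left(w - 2 \right)} + 44 \log{\left(w - \frac{1}{2} \right)} - 8 \log{\left(w + 4 \right)} + 36}{162 w - 81}] = \frac{12 w}{4 w^{4} + 4 w^{3} - 39 w^{2} + 34 w - 8} = f(w).

F(w) = \frac{72 w \log{\left(w - 2 \right)} - 88 w \log{\left(w - \frac{1}{2} \right)} + 16 w \log{\left(w + 4 \right)} - 36 \log{\left(w - 2 \right)} + 44 \log{\left(w - \frac{1}{2} \right)} - 8 \log{\left(w + 4 \right)} + 36}{162 w - 81} + C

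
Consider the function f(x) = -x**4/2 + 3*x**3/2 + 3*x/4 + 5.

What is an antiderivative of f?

An antiderivative is F(x) = -x**5/10 + 3*x**4/8 + 3*x**2/8 + 5*x.

Integrate term by term and add the pieces.
Check: d/dx[-x**5/10 + 3*x**4/8 + 3*x**2/8 + 5*x] = -x**4/2 + 3*x**3/2 + 3*x/4 + 5 = f(x).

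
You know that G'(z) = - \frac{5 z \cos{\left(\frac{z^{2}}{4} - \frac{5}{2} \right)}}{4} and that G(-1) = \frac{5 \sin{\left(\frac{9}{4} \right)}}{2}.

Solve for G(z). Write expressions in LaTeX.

G(z) = - \frac{5 \sin{\left(\frac{z^{2}}{4} - \frac{5}{2} \right)}}{2}

The substitution u = \frac{z^{2}}{4} - \frac{5}{2} works: G'(z) is exactly (dG/du)*(du/dz) for that inner function.
A general antiderivative is - \frac{5 \sin{\left(\frac{z^{2}}{4} - \frac{5}{2} \right)}}{2} + C.
The condition gives C = \frac{5 \sin{\left(\frac{9}{4} \right)}}{2} - (\frac{5 \sin{\left(\frac{9}{4} \right)}}{2}) = 0.
So G(z) = - \frac{5 \sin{\left(\frac{z^{2}}{4} - \frac{5}{2} \right)}}{2}.
Check: d/dz[- \frac{5 \sin{\left(\frac{z^{2}}{4} - \frac{5}{2} \right)}}{2}] = - \frac{5 z \cos{\left(\frac{z^{2}}{4} - \frac{5}{2} \right)}}{4} = G'(z).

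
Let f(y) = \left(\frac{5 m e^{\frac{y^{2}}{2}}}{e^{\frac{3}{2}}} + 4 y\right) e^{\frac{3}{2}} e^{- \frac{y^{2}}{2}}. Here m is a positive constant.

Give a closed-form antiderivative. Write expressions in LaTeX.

An antiderivative is F(y) = \left(\frac{5 m y e^{\frac{y^{2}}{2}}}{e^{\frac{3}{2}}} - 4\right) e^{\frac{3}{2}} e^{- \frac{y^{2}}{2}}.

Whatever form F(y) takes, F'(y) = f(y) is non-negotiable.
Check: d/dy[\left(\frac{5 m y e^{\frac{y^{2}}{2}}}{e^{\frac{3}{2}}} - 4\right) e^{\frac{3}{2}} e^{- \frac{y^{2}}{2}}] = \frac{\left(5 m e^{\frac{3}{2}} e^{\frac{y^{2}}{2}} + 4 y e^{3}\right) e^{- \frac{y^{2}}{2}}}{e^{\frac{3}{2}}}, which equals f(y).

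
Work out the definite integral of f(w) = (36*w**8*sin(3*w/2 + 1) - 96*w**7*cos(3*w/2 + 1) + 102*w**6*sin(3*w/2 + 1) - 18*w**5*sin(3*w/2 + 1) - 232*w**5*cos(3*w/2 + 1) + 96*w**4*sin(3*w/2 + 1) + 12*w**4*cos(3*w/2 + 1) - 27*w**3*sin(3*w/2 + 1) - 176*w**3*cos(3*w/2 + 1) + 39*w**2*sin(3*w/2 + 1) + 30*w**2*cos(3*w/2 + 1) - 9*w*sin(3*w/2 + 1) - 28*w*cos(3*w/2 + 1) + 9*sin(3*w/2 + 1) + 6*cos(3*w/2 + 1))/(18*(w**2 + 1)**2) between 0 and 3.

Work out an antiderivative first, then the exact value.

Antiderivative: F(w) = 2*(-2*w**4 - 5*w**2/3 + w + (-w - 1)/(2*w**2 + 2))*cos(3*w/2 + 1)/3; value = -1742*cos(11/2)/15 + cos(1)/3

Recognize the product-rule pattern: f = u'v + uv' with u = -4*w**4/3 - 10*w**2/9 + 2*w/3 + 2*(-w - 1)/(3*(2*w**2 + 2)), v = cos(3*w/2 + 1), so integration by parts undoes it.
F(w) = 2*(-2*w**4 - 5*w**2/3 + w + (-w - 1)/(2*w**2 + 2))*cos(3*w/2 + 1)/3 is an antiderivative of f.
Check: d/dw[2*(-2*w**4 - 5*w**2/3 + w + (-w - 1)/(2*w**2 + 2))*cos(3*w/2 + 1)/3] = (36*w**8*sin(3*w/2 + 1) - 96*w**7*cos(3*w/2 + 1) + 102*w**6*sin(3*w/2 + 1) - 18*w**5*sin(3*w/2 + 1) - 232*w**5*cos(3*w/2 + 1) + 96*w**4*sin(3*w/2 + 1) + 12*w**4*cos(3*w/2 + 1) - 27*w**3*sin(3*w/2 + 1) - 176*w**3*cos(3*w/2 + 1) + 39*w**2*sin(3*w/2 + 1) + 30*w**2*cos(3*w/2 + 1) - 9*w*sin(3*w/2 + 1) - 28*w*cos(3*w/2 + 1) + 9*sin(3*w/2 + 1) + 6*cos(3*w/2 + 1))/(18*w**4 + 36*w**2 + 18), which equals f(w).
F(3) = -1742*cos(11/2)/15; F(0) = -cos(1)/3.
Integral = F(3) - F(0) = -1742*cos(11/2)/15 + cos(1)/3.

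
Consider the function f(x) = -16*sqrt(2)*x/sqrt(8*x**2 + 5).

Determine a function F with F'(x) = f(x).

An antiderivative is F(x) = -2*sqrt(2)*sqrt(8*x**2 + 5).

The substitution u = 4*x**2 + 5/2 works: f is exactly (dF/du)*(du/dx) for that inner function.
Check: d/dx[-2*sqrt(2)*sqrt(8*x**2 + 5)] = -16*sqrt(2)*x/sqrt(8*x**2 + 5) = f(x).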